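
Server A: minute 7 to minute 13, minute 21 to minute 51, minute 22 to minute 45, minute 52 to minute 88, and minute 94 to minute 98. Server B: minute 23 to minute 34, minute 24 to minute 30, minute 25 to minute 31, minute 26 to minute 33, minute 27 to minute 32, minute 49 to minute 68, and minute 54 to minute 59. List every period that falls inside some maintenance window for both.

Merge the first list: minute 7 to minute 13, minute 21 to minute 51, minute 52 to minute 88, minute 94 to minute 98.
Merge the second list: minute 23 to minute 34, minute 49 to minute 68.
minute 7 to minute 13 meets no B interval.
minute 21 to minute 51 ∩ B → minute 23 to minute 34, minute 49 to minute 51.
minute 52 to minute 88 ∩ B → minute 52 to minute 68.
minute 94 to minute 98 meets no B interval.

minute 23 to minute 34, minute 49 to minute 51, minute 52 to minute 68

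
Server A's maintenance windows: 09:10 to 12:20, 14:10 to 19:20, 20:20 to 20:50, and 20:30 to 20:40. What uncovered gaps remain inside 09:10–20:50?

12:20–14:10, 19:20–20:20

The merged coverage is 09:10–12:20, 14:10–19:20, 20:20–20:50.
Gaps within 09:10–20:50: 12:20–14:10, 19:20–20:20.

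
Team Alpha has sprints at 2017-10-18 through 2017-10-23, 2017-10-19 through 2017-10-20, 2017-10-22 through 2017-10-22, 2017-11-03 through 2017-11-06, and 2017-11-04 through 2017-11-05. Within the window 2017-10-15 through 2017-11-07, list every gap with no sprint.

After merging, the occupied span is 2017-10-18 through 2017-10-23, 2017-11-03 through 2017-11-06.
Gaps within 2017-10-15 through 2017-11-07: 2017-10-15 through 2017-10-17, 2017-10-24 through 2017-11-02, 2017-11-07 through 2017-11-07.

2017-10-15 through 2017-10-17, 2017-10-24 through 2017-11-02, 2017-11-07 through 2017-11-07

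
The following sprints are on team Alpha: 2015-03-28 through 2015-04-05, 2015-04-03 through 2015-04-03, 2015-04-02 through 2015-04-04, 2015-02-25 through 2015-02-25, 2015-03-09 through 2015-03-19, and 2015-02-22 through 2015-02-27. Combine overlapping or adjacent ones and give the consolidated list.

2015-02-22 through 2015-02-27, 2015-03-09 through 2015-03-19, 2015-03-28 through 2015-04-05

Sort by start: 2015-02-22 through 2015-02-27, 2015-02-25 through 2015-02-25, 2015-03-09 through 2015-03-19, 2015-03-28 through 2015-04-05, 2015-04-02 through 2015-04-04, 2015-04-03 through 2015-04-03.
2015-02-25 through 2015-02-25 overlaps/touches 2015-02-22 through 2015-02-27 → extend to 2015-02-22 through 2015-02-27.
2015-03-09 through 2015-03-19 is disjoint → start new block.
2015-03-28 through 2015-04-05 is disjoint → start new block.
2015-04-02 through 2015-04-04 overlaps/touches 2015-03-28 through 2015-04-05 → extend to 2015-03-28 through 2015-04-05.
2015-04-03 through 2015-04-03 overlaps/touches 2015-03-28 through 2015-04-05 → extend to 2015-03-28 through 2015-04-05.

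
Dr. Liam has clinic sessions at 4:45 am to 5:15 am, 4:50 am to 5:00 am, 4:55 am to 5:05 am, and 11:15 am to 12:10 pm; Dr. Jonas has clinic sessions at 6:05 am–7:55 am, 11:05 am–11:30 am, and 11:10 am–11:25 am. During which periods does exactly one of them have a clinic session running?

4:45 am-5:15 am, 6:05 am-7:55 am, 11:05 am-11:15 am, 11:30 am-12:10 pm

A, merged: 4:45 am-5:15 am, 11:15 am-12:10 pm.
B, merged: 6:05 am-7:55 am, 11:05 am-11:30 am.
Only in the first: 4:45 am-5:15 am, 11:30 am-12:10 pm.
Only in the second: 6:05 am-7:55 am, 11:05 am-11:15 am.
Together these are the periods covered by exactly one.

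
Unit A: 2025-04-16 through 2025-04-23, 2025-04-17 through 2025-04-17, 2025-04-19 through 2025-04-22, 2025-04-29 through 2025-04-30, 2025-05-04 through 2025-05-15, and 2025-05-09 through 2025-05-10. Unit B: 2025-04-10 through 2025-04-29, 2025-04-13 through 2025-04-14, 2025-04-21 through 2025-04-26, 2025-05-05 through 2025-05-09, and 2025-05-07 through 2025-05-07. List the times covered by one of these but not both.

2025-04-10 through 2025-04-15, 2025-04-24 through 2025-04-28, 2025-04-30 through 2025-04-30, 2025-05-04 through 2025-05-04, 2025-05-10 through 2025-05-15

First set merges to 2025-04-16 through 2025-04-23, 2025-04-29 through 2025-04-30, 2025-05-04 through 2025-05-15.
Second set merges to 2025-04-10 through 2025-04-29, 2025-05-05 through 2025-05-09.
A but not B: 2025-04-30 through 2025-04-30, 2025-05-04 through 2025-05-04, 2025-05-10 through 2025-05-15.
B but not A: 2025-04-10 through 2025-04-15, 2025-04-24 through 2025-04-28.
Combining gives A △ B.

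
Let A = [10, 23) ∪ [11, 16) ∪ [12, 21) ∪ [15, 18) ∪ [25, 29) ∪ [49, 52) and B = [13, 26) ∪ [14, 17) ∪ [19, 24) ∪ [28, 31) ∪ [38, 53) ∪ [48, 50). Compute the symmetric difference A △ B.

[10, 13) ∪ [23, 25) ∪ [26, 28) ∪ [29, 31) ∪ [38, 49) ∪ [52, 53)

Merge the first list: [10, 23), [25, 29), [49, 52).
Merge the second list: [13, 26), [28, 31), [38, 53).
Only in the first: [10, 13), [26, 28).
Only in the second: [23, 25), [29, 31), [38, 49), [52, 53).
Together these are the periods covered by exactly one.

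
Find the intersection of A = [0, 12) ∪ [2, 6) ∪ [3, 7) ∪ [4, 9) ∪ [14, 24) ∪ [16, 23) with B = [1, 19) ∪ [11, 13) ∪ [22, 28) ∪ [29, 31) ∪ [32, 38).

[1, 12) ∪ [14, 19) ∪ [22, 24)

First set merges to [0, 12), [14, 24).
Second set merges to [1, 19), [22, 28), [29, 31), [32, 38).
[0, 12) meets the second set on [1, 12).
[14, 24) meets the second set on [14, 19), [22, 24).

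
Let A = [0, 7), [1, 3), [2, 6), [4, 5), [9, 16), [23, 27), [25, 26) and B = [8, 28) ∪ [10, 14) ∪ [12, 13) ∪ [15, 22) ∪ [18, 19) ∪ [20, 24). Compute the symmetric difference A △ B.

First set merges to [0, 7), [9, 16), [23, 27).
Second set merges to [8, 28).
A \ B = [0, 7).
B \ A = [8, 9), [16, 23), [27, 28).
Union of the two gives the symmetric difference.

[0, 7) ∪ [8, 9) ∪ [16, 23) ∪ [27, 28)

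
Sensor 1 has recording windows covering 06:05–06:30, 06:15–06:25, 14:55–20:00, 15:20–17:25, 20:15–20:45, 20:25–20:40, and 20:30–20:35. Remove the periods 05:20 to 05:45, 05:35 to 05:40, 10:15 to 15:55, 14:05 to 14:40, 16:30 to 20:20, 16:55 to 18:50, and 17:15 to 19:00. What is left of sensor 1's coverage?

Merge the first list: 06:05–06:30, 14:55–20:00, 20:15–20:45.
Merge the second list: 05:20–05:45, 10:15–15:55, 16:30–20:20.
06:05–06:30 is untouched.
14:55–20:00 with B removed leaves 15:55–16:30.
20:15–20:45 with B removed leaves 20:20–20:45.

06:05–06:30, 15:55–16:30, 20:20–20:45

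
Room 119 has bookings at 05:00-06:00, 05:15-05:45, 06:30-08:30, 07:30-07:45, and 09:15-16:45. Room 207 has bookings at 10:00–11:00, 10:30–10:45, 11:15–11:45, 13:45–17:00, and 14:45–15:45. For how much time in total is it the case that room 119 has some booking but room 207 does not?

First set merges to 05:00–06:00, 06:30–08:30, 09:15–16:45.
Second set merges to 10:00–11:00, 11:15–11:45, 13:45–17:00.
A \ B = 05:00–06:00, 06:30–08:30, 09:15–10:00, 11:00–11:15, 11:45–13:45.
Total: 1 h + 2 h + 45 min + 15 min + 2 h = 6 h.

6 h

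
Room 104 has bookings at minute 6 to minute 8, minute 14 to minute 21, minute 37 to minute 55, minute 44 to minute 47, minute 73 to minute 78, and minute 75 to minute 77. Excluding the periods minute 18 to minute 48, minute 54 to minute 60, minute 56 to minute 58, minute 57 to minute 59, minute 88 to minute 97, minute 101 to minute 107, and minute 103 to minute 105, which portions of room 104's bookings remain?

First set merges to minute 6 to minute 8, minute 14 to minute 21, minute 37 to minute 55, minute 73 to minute 78.
Second set merges to minute 18 to minute 48, minute 54 to minute 60, minute 88 to minute 97, minute 101 to minute 107.
minute 6 to minute 8 is untouched.
minute 14 to minute 21 with B removed leaves minute 14 to minute 18.
minute 37 to minute 55 with B removed leaves minute 48 to minute 54.
minute 73 to minute 78 is untouched.

minute 6 to minute 8, minute 14 to minute 18, minute 48 to minute 54, minute 73 to minute 78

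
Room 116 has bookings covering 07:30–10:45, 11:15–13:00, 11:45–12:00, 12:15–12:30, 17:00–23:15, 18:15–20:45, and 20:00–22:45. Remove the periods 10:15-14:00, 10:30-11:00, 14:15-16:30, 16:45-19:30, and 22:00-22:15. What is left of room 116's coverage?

07:30–10:15, 19:30–22:00, 22:15–23:15

First set merges to 07:30–10:45, 11:15–13:00, 17:00–23:15.
Second set merges to 10:15–14:00, 14:15–16:30, 16:45–19:30, 22:00–22:15.
07:30–10:45 \ B = 07:30–10:15.
11:15–13:00: entirely removed.
17:00–23:15 \ B = 19:30–22:00, 22:15–23:15.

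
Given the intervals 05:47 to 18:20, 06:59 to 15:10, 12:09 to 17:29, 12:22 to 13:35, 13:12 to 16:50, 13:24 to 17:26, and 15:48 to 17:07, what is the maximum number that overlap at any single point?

6

At 13:24, 6 of the intervals are simultaneously active.
No point has more.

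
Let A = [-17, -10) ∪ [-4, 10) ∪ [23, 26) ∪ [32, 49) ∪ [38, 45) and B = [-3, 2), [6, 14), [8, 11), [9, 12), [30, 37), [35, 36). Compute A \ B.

[-17, -10) ∪ [-4, -3) ∪ [2, 6) ∪ [23, 26) ∪ [37, 49)

First set merges to [-17, -10), [-4, 10), [23, 26), [32, 49).
Second set merges to [-3, 2), [6, 14), [30, 37).
[-17, -10) is untouched.
[-4, 10) with B removed leaves [-4, -3), [2, 6).
[23, 26) is untouched.
[32, 49) with B removed leaves [37, 49).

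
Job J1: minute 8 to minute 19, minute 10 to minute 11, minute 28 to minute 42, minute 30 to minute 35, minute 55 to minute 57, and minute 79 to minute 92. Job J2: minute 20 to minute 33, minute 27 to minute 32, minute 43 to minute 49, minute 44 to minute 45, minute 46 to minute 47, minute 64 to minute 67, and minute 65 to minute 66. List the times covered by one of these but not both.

minute 8 to minute 19, minute 20 to minute 28, minute 33 to minute 42, minute 43 to minute 49, minute 55 to minute 57, minute 64 to minute 67, minute 79 to minute 92

First set merges to minute 8 to minute 19, minute 28 to minute 42, minute 55 to minute 57, minute 79 to minute 92.
Second set merges to minute 20 to minute 33, minute 43 to minute 49, minute 64 to minute 67.
A \ B = minute 8 to minute 19, minute 33 to minute 42, minute 55 to minute 57, minute 79 to minute 92.
B \ A = minute 20 to minute 28, minute 43 to minute 49, minute 64 to minute 67.
Union of the two gives the symmetric difference.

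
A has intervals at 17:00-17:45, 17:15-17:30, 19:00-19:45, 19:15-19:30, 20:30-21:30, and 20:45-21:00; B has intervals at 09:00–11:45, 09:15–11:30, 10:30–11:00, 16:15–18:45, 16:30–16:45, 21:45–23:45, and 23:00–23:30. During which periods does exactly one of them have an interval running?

A, merged: 17:00-17:45, 19:00-19:45, 20:30-21:30.
B, merged: 09:00-11:45, 16:15-18:45, 21:45-23:45.
Only in the first: 19:00-19:45, 20:30-21:30.
Only in the second: 09:00-11:45, 16:15-17:00, 17:45-18:45, 21:45-23:45.
Together these are the periods covered by exactly one.

09:00-11:45, 16:15-17:00, 17:45-18:45, 19:00-19:45, 20:30-21:30, 21:45-23:45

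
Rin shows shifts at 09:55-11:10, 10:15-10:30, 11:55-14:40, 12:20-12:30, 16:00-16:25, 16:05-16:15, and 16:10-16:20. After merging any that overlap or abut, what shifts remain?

10:15–10:30 overlaps/touches 09:55–11:10 → extend to 09:55–11:10.
11:55–14:40 is disjoint → start new block.
12:20–12:30 overlaps/touches 11:55–14:40 → extend to 11:55–14:40.
16:00–16:25 is disjoint → start new block.
16:05–16:15 overlaps/touches 16:00–16:25 → extend to 16:00–16:25.
16:10–16:20 overlaps/touches 16:00–16:25 → extend to 16:00–16:25.

09:55–11:10, 11:55–14:40, 16:00–16:25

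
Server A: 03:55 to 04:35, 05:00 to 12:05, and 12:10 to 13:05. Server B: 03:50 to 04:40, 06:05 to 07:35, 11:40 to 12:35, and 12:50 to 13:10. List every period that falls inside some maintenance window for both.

03:55-04:35 ∩ B → 03:55-04:35.
05:00-12:05 ∩ B → 06:05-07:35, 11:40-12:05.
12:10-13:05 ∩ B → 12:10-12:35, 12:50-13:05.

03:55-04:35, 06:05-07:35, 11:40-12:05, 12:10-12:35, 12:50-13:05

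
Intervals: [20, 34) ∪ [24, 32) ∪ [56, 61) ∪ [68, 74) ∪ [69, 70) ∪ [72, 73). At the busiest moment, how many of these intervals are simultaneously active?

2

Sweep endpoints in order; track running count of active intervals.
Peak of 2 reached at 24.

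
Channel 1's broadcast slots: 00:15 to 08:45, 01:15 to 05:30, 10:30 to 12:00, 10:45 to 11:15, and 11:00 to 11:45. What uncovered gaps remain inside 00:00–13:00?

00:00-00:15, 08:45-10:30, 12:00-13:00

Covered (merged): 00:15-08:45, 10:30-12:00.
Complement within 00:00-13:00: 00:00-00:15, 08:45-10:30, 12:00-13:00.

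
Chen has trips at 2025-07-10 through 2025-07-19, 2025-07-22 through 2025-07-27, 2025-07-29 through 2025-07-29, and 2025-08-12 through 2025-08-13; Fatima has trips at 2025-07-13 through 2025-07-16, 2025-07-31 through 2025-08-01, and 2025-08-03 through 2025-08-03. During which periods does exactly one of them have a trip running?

Only in the first: 2025-07-10 through 2025-07-12, 2025-07-17 through 2025-07-19, 2025-07-22 through 2025-07-27, 2025-07-29 through 2025-07-29, 2025-08-12 through 2025-08-13.
Only in the second: 2025-07-31 through 2025-08-01, 2025-08-03 through 2025-08-03.
Together these are the periods covered by exactly one.

2025-07-10 through 2025-07-12, 2025-07-17 through 2025-07-19, 2025-07-22 through 2025-07-27, 2025-07-29 through 2025-07-29, 2025-07-31 through 2025-08-01, 2025-08-03 through 2025-08-03, 2025-08-12 through 2025-08-13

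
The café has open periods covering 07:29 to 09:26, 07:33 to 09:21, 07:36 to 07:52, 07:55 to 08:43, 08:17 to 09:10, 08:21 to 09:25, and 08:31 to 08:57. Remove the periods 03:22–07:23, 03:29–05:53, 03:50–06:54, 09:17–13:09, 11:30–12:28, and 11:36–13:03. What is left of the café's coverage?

07:29-09:17

Merge the first list: 07:29-09:26.
Merge the second list: 03:22-07:23, 09:17-13:09.
07:29-09:26 \ B = 07:29-09:17.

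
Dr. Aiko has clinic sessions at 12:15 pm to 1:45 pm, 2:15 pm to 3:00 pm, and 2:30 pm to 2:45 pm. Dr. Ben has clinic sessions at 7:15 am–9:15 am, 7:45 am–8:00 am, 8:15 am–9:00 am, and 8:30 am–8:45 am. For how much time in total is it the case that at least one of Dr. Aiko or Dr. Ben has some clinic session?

First set merges to 12:15 pm–1:45 pm, 2:15 pm–3:00 pm.
Second set merges to 7:15 am–9:15 am.
A ∪ B = 7:15 am–9:15 am, 12:15 pm–1:45 pm, 2:15 pm–3:00 pm.
Total: 2 h + 1 h 30 min + 45 min = 4 h 15 min.

4 h 15 min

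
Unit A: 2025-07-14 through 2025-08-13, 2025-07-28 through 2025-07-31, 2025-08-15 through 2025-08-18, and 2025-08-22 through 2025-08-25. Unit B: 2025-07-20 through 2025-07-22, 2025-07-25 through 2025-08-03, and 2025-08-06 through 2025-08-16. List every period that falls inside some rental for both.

2025-07-20 through 2025-07-22, 2025-07-25 through 2025-08-03, 2025-08-06 through 2025-08-13, 2025-08-15 through 2025-08-16

Merge the first list: 2025-07-14 through 2025-08-13, 2025-08-15 through 2025-08-18, 2025-08-22 through 2025-08-25.
2025-07-14 through 2025-08-13 overlaps B on 2025-07-20 through 2025-07-22, 2025-07-25 through 2025-08-03, 2025-08-06 through 2025-08-13.
2025-08-15 through 2025-08-18 overlaps B on 2025-08-15 through 2025-08-16.
2025-08-22 through 2025-08-25 falls entirely outside B.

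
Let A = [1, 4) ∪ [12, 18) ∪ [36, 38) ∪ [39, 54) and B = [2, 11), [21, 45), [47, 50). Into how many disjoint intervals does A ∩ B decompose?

A ∩ B = [2, 4), [36, 38), [39, 45), [47, 50).
That is 4 disjoint pieces.

4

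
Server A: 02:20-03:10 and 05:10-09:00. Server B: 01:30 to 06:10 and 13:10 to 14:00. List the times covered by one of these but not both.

01:30–02:20, 03:10–05:10, 06:10–09:00, 13:10–14:00

A \ B = 06:10–09:00.
B \ A = 01:30–02:20, 03:10–05:10, 13:10–14:00.
Union of the two gives the symmetric difference.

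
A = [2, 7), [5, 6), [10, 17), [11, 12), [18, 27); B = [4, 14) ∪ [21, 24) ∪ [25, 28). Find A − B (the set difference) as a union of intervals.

[2, 4) ∪ [14, 17) ∪ [18, 21) ∪ [24, 25)

First set merges to [2, 7), [10, 17), [18, 27).
[2, 7) with B removed leaves [2, 4).
[10, 17) with B removed leaves [14, 17).
[18, 27) with B removed leaves [18, 21), [24, 25).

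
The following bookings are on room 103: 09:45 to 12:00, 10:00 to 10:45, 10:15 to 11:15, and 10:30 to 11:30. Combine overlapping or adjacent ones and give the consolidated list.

10:00-10:45 overlaps/touches 09:45-12:00 → extend to 09:45-12:00.
10:15-11:15 overlaps/touches 09:45-12:00 → extend to 09:45-12:00.
10:30-11:30 overlaps/touches 09:45-12:00 → extend to 09:45-12:00.

09:45-12:00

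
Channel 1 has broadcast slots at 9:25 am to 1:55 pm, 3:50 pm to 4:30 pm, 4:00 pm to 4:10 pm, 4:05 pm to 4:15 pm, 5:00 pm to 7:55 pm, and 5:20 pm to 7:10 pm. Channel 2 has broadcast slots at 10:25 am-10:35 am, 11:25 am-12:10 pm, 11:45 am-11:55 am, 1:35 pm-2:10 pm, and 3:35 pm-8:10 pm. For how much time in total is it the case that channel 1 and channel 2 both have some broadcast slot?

Merge the first list: 9:25 am–1:55 pm, 3:50 pm–4:30 pm, 5:00 pm–7:55 pm.
Merge the second list: 10:25 am–10:35 am, 11:25 am–12:10 pm, 1:35 pm–2:10 pm, 3:35 pm–8:10 pm.
A ∩ B = 10:25 am–10:35 am, 11:25 am–12:10 pm, 1:35 pm–1:55 pm, 3:50 pm–4:30 pm, 5:00 pm–7:55 pm.
Total: 10 min + 45 min + 20 min + 40 min + 2 h 55 min = 4 h 50 min.

4 h 50 min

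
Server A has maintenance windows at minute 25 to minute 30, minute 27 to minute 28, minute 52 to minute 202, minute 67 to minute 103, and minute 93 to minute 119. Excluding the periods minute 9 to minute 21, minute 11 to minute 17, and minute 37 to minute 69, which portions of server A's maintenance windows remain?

minute 25 to minute 30, minute 69 to minute 202

Merge the first list: minute 25 to minute 30, minute 52 to minute 202.
Merge the second list: minute 9 to minute 21, minute 37 to minute 69.
minute 25 to minute 30: nothing removed.
minute 52 to minute 202 \ B = minute 69 to minute 202.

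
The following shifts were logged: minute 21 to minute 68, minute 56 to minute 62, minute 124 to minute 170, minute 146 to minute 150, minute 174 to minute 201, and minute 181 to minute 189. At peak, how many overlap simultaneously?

2

Walk the sorted start/end points keeping a running depth.
The depth first hits 2 at minute 56.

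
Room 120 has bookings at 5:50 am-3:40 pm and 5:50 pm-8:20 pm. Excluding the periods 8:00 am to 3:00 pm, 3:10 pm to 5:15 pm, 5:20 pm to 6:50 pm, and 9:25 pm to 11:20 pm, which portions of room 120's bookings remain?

5:50 am–3:40 pm \ B = 5:50 am–8:00 am, 3:00 pm–3:10 pm.
5:50 pm–8:20 pm \ B = 6:50 pm–8:20 pm.

5:50 am–8:00 am, 3:00 pm–3:10 pm, 6:50 pm–8:20 pm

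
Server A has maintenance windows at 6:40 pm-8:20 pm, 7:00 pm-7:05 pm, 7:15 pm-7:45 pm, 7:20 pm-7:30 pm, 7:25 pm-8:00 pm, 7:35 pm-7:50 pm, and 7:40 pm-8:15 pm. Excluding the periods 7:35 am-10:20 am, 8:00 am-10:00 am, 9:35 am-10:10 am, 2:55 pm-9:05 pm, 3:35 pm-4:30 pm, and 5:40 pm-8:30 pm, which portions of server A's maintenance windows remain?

none

Merge the first list: 6:40 pm–8:20 pm.
Merge the second list: 7:35 am–10:20 am, 2:55 pm–9:05 pm.
6:40 pm–8:20 pm: fully covered by B → removed.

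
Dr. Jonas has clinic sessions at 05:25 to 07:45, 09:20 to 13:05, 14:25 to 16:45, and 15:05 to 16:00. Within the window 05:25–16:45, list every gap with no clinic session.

After merging, the occupied span is 05:25–07:45, 09:20–13:05, 14:25–16:45.
Uncovered inside 05:25–16:45: 07:45–09:20, 13:05–14:25.

07:45–09:20, 13:05–14:25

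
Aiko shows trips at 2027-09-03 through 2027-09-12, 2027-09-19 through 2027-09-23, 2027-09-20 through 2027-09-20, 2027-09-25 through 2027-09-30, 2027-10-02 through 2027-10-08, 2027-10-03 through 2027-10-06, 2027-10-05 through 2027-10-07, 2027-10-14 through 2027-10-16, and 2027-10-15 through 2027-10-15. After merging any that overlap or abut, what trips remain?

2027-09-19 through 2027-09-23 is disjoint → start new block.
2027-09-20 through 2027-09-20 overlaps/touches 2027-09-19 through 2027-09-23 → extend to 2027-09-19 through 2027-09-23.
2027-09-25 through 2027-09-30 is disjoint → start new block.
2027-10-02 through 2027-10-08 is disjoint → start new block.
2027-10-03 through 2027-10-06 overlaps/touches 2027-10-02 through 2027-10-08 → extend to 2027-10-02 through 2027-10-08.
2027-10-05 through 2027-10-07 overlaps/touches 2027-10-02 through 2027-10-08 → extend to 2027-10-02 through 2027-10-08.
2027-10-14 through 2027-10-16 is disjoint → start new block.
2027-10-15 through 2027-10-15 overlaps/touches 2027-10-14 through 2027-10-16 → extend to 2027-10-14 through 2027-10-16.

2027-09-03 through 2027-09-12, 2027-09-19 through 2027-09-23, 2027-09-25 through 2027-09-30, 2027-10-02 through 2027-10-08, 2027-10-14 through 2027-10-16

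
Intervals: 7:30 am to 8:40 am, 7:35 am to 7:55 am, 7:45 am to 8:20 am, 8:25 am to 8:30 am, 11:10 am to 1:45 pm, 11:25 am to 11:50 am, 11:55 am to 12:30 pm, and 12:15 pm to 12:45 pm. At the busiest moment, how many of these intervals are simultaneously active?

3

Walk the sorted start/end points keeping a running depth.
The depth first hits 3 at 7:45 am.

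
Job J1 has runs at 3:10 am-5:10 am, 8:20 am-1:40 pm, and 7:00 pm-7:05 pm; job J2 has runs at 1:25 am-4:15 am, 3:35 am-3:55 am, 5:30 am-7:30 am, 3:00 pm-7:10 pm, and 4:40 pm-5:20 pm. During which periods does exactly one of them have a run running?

1:25 am–3:10 am, 4:15 am–5:10 am, 5:30 am–7:30 am, 8:20 am–1:40 pm, 3:00 pm–7:00 pm, 7:05 pm–7:10 pm

Second set merges to 1:25 am–4:15 am, 5:30 am–7:30 am, 3:00 pm–7:10 pm.
A but not B: 4:15 am–5:10 am, 8:20 am–1:40 pm.
B but not A: 1:25 am–3:10 am, 5:30 am–7:30 am, 3:00 pm–7:00 pm, 7:05 pm–7:10 pm.
Combining gives A △ B.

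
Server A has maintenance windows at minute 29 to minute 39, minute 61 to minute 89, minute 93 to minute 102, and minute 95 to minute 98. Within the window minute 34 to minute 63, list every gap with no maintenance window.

minute 39 to minute 61

Covered (merged): minute 29 to minute 39, minute 61 to minute 89, minute 93 to minute 102.
Gaps within minute 34 to minute 63: minute 39 to minute 61.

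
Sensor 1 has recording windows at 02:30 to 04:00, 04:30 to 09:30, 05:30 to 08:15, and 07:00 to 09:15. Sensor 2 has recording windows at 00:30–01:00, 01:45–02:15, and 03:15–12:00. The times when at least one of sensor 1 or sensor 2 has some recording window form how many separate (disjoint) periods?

First set merges to 02:30–04:00, 04:30–09:30.
A ∪ B = 00:30–01:00, 01:45–02:15, 02:30–12:00.
That is 3 disjoint pieces.

3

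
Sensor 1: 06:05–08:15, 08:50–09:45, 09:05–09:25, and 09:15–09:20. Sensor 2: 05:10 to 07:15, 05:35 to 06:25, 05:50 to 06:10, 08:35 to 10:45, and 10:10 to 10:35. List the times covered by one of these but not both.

05:10-06:05, 07:15-08:15, 08:35-08:50, 09:45-10:45

First set merges to 06:05-08:15, 08:50-09:45.
Second set merges to 05:10-07:15, 08:35-10:45.
Only in the first: 07:15-08:15.
Only in the second: 05:10-06:05, 08:35-08:50, 09:45-10:45.
Together these are the periods covered by exactly one.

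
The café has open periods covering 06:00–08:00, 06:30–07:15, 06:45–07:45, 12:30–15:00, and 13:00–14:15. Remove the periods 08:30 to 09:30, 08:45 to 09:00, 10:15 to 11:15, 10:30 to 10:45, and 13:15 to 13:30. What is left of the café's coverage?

06:00–08:00, 12:30–13:15, 13:30–15:00

Merge the first list: 06:00–08:00, 12:30–15:00.
Merge the second list: 08:30–09:30, 10:15–11:15, 13:15–13:30.
06:00–08:00 is untouched.
12:30–15:00 with B removed leaves 12:30–13:15, 13:30–15:00.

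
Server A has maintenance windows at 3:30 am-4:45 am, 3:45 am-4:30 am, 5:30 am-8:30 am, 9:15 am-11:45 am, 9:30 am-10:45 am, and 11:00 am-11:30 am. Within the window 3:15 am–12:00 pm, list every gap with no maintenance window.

After merging, the occupied span is 3:30 am–4:45 am, 5:30 am–8:30 am, 9:15 am–11:45 am.
Uncovered inside 3:15 am–12:00 pm: 3:15 am–3:30 am, 4:45 am–5:30 am, 8:30 am–9:15 am, 11:45 am–12:00 pm.

3:15 am–3:30 am, 4:45 am–5:30 am, 8:30 am–9:15 am, 11:45 am–12:00 pm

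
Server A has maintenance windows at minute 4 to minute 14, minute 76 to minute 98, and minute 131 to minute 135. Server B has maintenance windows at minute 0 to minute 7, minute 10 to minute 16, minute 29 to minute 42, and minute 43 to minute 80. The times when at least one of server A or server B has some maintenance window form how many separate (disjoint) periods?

4

A ∪ B = minute 0 to minute 16, minute 29 to minute 42, minute 43 to minute 98, minute 131 to minute 135.
That is 4 disjoint pieces.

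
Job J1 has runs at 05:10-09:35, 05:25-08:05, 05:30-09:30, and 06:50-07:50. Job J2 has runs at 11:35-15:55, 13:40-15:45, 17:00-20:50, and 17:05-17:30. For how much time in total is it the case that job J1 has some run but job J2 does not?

4 h 25 min

First set merges to 05:10–09:35.
Second set merges to 11:35–15:55, 17:00–20:50.
A \ B = 05:10–09:35.
Total: 4 h 25 min.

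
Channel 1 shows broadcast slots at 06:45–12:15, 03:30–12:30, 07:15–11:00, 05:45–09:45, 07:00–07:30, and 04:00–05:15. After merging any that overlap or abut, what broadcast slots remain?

Sort by start: 03:30–12:30, 04:00–05:15, 05:45–09:45, 06:45–12:15, 07:00–07:30, 07:15–11:00.
04:00–05:15 overlaps/touches 03:30–12:30 → extend to 03:30–12:30.
05:45–09:45 overlaps/touches 03:30–12:30 → extend to 03:30–12:30.
06:45–12:15 overlaps/touches 03:30–12:30 → extend to 03:30–12:30.
07:00–07:30 overlaps/touches 03:30–12:30 → extend to 03:30–12:30.
07:15–11:00 overlaps/touches 03:30–12:30 → extend to 03:30–12:30.

03:30–12:30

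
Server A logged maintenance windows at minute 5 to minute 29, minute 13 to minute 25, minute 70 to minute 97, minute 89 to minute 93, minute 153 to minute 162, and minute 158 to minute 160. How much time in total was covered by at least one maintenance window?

Merged: minute 5 to minute 29, minute 70 to minute 97, minute 153 to minute 162.
Lengths: 24 minutes + 27 minutes + 9 minutes = 60 minutes.

60 minutes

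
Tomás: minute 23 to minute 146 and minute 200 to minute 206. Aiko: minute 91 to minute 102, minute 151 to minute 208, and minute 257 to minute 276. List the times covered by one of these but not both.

Only in the first: minute 23 to minute 91, minute 102 to minute 146.
Only in the second: minute 151 to minute 200, minute 206 to minute 208, minute 257 to minute 276.
Together these are the periods covered by exactly one.

minute 23 to minute 91, minute 102 to minute 146, minute 151 to minute 200, minute 206 to minute 208, minute 257 to minute 276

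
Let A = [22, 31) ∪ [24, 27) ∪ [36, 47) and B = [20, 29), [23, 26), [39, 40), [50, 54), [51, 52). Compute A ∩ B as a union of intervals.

[22, 29) ∪ [39, 40)

A, merged: [22, 31), [36, 47).
B, merged: [20, 29), [39, 40), [50, 54).
[22, 31) meets the second set on [22, 29).
[36, 47) meets the second set on [39, 40).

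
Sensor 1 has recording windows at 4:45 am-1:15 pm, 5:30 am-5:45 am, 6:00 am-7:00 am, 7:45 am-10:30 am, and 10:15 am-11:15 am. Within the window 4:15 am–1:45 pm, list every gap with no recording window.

4:15 am–4:45 am, 1:15 pm–1:45 pm

Covered (merged): 4:45 am–1:15 pm.
Gaps within 4:15 am–1:45 pm: 4:15 am–4:45 am, 1:15 pm–1:45 pm.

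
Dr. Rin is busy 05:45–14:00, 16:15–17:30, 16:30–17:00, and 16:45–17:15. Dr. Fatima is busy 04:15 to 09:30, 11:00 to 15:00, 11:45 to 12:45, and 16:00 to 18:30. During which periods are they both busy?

05:45-09:30, 11:00-14:00, 16:15-17:30

A, merged: 05:45-14:00, 16:15-17:30.
B, merged: 04:15-09:30, 11:00-15:00, 16:00-18:30.
05:45-14:00 ∩ B → 05:45-09:30, 11:00-14:00.
16:15-17:30 ∩ B → 16:15-17:30.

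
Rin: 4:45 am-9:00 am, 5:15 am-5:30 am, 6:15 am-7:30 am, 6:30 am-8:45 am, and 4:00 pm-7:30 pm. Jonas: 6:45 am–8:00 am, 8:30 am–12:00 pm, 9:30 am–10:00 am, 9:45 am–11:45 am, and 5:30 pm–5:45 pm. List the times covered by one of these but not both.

4:45 am-6:45 am, 8:00 am-8:30 am, 9:00 am-12:00 pm, 4:00 pm-5:30 pm, 5:45 pm-7:30 pm

Merge the first list: 4:45 am-9:00 am, 4:00 pm-7:30 pm.
Merge the second list: 6:45 am-8:00 am, 8:30 am-12:00 pm, 5:30 pm-5:45 pm.
A \ B = 4:45 am-6:45 am, 8:00 am-8:30 am, 4:00 pm-5:30 pm, 5:45 pm-7:30 pm.
B \ A = 9:00 am-12:00 pm.
Union of the two gives the symmetric difference.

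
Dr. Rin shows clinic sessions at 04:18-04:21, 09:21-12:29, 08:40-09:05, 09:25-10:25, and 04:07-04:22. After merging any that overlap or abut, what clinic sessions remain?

Sort by start: 04:07-04:22, 04:18-04:21, 08:40-09:05, 09:21-12:29, 09:25-10:25.
04:18-04:21 overlaps/touches 04:07-04:22 → extend to 04:07-04:22.
08:40-09:05 is disjoint → start new block.
09:21-12:29 is disjoint → start new block.
09:25-10:25 overlaps/touches 09:21-12:29 → extend to 09:21-12:29.

04:07-04:22, 08:40-09:05, 09:21-12:29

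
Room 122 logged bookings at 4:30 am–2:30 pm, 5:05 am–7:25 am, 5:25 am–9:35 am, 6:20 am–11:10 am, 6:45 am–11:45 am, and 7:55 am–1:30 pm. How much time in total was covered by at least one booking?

10 h

Merged: 4:30 am-2:30 pm.
Length: 10 h.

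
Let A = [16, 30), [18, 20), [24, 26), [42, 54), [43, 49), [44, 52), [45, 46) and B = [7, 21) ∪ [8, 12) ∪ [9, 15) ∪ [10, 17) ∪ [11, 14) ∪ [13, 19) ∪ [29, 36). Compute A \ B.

A, merged: [16, 30), [42, 54).
B, merged: [7, 21), [29, 36).
[16, 30) minus B → [21, 29).
[42, 54): no B overlap → unchanged.

[21, 29) ∪ [42, 54)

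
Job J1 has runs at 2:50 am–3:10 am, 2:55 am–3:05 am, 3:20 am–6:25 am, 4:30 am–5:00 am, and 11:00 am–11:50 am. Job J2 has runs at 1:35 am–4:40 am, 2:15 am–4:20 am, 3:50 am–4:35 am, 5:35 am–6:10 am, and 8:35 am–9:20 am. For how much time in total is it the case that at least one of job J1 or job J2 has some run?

6 h 25 min

First set merges to 2:50 am–3:10 am, 3:20 am–6:25 am, 11:00 am–11:50 am.
Second set merges to 1:35 am–4:40 am, 5:35 am–6:10 am, 8:35 am–9:20 am.
A ∪ B = 1:35 am–6:25 am, 8:35 am–9:20 am, 11:00 am–11:50 am.
Total: 4 h 50 min + 45 min + 50 min = 6 h 25 min.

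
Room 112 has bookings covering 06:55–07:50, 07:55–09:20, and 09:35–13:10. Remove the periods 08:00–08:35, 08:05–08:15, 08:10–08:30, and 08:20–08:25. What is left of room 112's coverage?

06:55–07:50, 07:55–08:00, 08:35–09:20, 09:35–13:10

B, merged: 08:00–08:35.
06:55–07:50: no B overlap → unchanged.
07:55–09:20 minus B → 07:55–08:00, 08:35–09:20.
09:35–13:10: no B overlap → unchanged.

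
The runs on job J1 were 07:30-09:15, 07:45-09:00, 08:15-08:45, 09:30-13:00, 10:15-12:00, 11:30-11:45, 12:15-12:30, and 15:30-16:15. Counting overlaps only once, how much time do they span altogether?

Merged: 07:30–09:15, 09:30–13:00, 15:30–16:15.
Lengths: 1 h 45 min + 3 h 30 min + 45 min = 6 h.

6 h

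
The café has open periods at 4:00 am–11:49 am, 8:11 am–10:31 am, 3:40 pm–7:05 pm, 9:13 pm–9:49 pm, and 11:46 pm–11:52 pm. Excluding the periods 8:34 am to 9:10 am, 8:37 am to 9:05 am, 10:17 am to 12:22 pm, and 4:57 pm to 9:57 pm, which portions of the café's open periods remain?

A, merged: 4:00 am–11:49 am, 3:40 pm–7:05 pm, 9:13 pm–9:49 pm, 11:46 pm–11:52 pm.
B, merged: 8:34 am–9:10 am, 10:17 am–12:22 pm, 4:57 pm–9:57 pm.
4:00 am–11:49 am minus B → 4:00 am–8:34 am, 9:10 am–10:17 am.
3:40 pm–7:05 pm minus B → 3:40 pm–4:57 pm.
9:13 pm–9:49 pm: fully covered by B → removed.
11:46 pm–11:52 pm: no B overlap → unchanged.

4:00 am–8:34 am, 9:10 am–10:17 am, 3:40 pm–4:57 pm, 11:46 pm–11:52 pm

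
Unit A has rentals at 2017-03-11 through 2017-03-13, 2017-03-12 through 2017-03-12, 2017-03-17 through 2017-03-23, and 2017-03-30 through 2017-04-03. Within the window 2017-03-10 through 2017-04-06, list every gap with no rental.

After merging, the occupied span is 2017-03-11 through 2017-03-13, 2017-03-17 through 2017-03-23, 2017-03-30 through 2017-04-03.
Gaps within 2017-03-10 through 2017-04-06: 2017-03-10 through 2017-03-10, 2017-03-14 through 2017-03-16, 2017-03-24 through 2017-03-29, 2017-04-04 through 2017-04-06.

2017-03-10 through 2017-03-10, 2017-03-14 through 2017-03-16, 2017-03-24 through 2017-03-29, 2017-04-04 through 2017-04-06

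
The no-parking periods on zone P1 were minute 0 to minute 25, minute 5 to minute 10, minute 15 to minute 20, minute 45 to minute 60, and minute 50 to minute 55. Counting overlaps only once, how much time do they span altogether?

40 minutes

Merged: minute 0 to minute 25, minute 45 to minute 60.
Lengths: 25 minutes + 15 minutes = 40 minutes.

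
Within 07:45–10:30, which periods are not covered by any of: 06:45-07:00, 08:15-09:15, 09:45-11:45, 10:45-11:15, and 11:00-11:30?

Covered (merged): 06:45-07:00, 08:15-09:15, 09:45-11:45.
Gaps within 07:45-10:30: 07:45-08:15, 09:15-09:45.

07:45-08:15, 09:15-09:45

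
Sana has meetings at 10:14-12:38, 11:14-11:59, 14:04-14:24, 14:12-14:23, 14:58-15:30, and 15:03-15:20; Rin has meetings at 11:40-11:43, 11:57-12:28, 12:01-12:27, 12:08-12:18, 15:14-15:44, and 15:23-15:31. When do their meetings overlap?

First set merges to 10:14–12:38, 14:04–14:24, 14:58–15:30.
Second set merges to 11:40–11:43, 11:57–12:28, 15:14–15:44.
10:14–12:38 meets the second set on 11:40–11:43, 11:57–12:28.
14:04–14:24: no overlap with the second set.
14:58–15:30 meets the second set on 15:14–15:30.

11:40–11:43, 11:57–12:28, 15:14–15:30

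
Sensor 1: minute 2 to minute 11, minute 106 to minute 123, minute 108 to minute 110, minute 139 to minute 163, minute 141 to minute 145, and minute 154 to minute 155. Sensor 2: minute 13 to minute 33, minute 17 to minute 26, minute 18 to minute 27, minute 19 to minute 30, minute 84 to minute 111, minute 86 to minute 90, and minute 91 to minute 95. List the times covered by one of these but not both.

First set merges to minute 2 to minute 11, minute 106 to minute 123, minute 139 to minute 163.
Second set merges to minute 13 to minute 33, minute 84 to minute 111.
A but not B: minute 2 to minute 11, minute 111 to minute 123, minute 139 to minute 163.
B but not A: minute 13 to minute 33, minute 84 to minute 106.
Combining gives A △ B.

minute 2 to minute 11, minute 13 to minute 33, minute 84 to minute 106, minute 111 to minute 123, minute 139 to minute 163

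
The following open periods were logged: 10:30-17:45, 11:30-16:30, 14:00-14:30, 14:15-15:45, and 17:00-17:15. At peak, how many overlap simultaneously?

4

At 14:15, 4 of the intervals are simultaneously active.
No point has more.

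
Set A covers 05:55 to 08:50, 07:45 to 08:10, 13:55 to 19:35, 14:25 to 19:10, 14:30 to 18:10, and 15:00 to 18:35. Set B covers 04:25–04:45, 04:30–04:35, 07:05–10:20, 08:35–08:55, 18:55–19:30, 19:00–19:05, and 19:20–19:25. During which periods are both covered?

07:05–08:50, 18:55–19:30

Merge the first list: 05:55–08:50, 13:55–19:35.
Merge the second list: 04:25–04:45, 07:05–10:20, 18:55–19:30.
05:55–08:50 meets the second set on 07:05–08:50.
13:55–19:35 meets the second set on 18:55–19:30.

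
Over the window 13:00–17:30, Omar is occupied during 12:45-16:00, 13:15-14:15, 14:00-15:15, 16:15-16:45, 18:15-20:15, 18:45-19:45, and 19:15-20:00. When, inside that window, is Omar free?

16:00–16:15, 16:45–17:30

The merged coverage is 12:45–16:00, 16:15–16:45, 18:15–20:15.
Complement within 13:00–17:30: 16:00–16:15, 16:45–17:30.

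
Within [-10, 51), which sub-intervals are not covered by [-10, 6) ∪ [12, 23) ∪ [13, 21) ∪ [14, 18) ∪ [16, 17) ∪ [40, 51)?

The merged coverage is [-10, 6), [12, 23), [40, 51).
Gaps within [-10, 51): [6, 12), [23, 40).

[6, 12) ∪ [23, 40)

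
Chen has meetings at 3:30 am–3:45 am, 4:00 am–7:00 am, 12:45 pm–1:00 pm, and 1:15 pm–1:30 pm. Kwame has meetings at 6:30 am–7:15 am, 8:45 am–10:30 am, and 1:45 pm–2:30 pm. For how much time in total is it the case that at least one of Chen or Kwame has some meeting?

A ∪ B = 3:30 am-3:45 am, 4:00 am-7:15 am, 8:45 am-10:30 am, 12:45 pm-1:00 pm, 1:15 pm-1:30 pm, 1:45 pm-2:30 pm.
Total: 15 min + 3 h 15 min + 1 h 45 min + 15 min + 15 min + 45 min = 6 h 30 min.

6 h 30 min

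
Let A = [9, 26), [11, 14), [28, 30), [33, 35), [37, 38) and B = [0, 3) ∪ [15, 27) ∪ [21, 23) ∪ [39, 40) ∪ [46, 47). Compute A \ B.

[9, 15) ∪ [28, 30) ∪ [33, 35) ∪ [37, 38)

A, merged: [9, 26), [28, 30), [33, 35), [37, 38).
B, merged: [0, 3), [15, 27), [39, 40), [46, 47).
[9, 26) minus B → [9, 15).
[28, 30): no B overlap → unchanged.
[33, 35): no B overlap → unchanged.
[37, 38): no B overlap → unchanged.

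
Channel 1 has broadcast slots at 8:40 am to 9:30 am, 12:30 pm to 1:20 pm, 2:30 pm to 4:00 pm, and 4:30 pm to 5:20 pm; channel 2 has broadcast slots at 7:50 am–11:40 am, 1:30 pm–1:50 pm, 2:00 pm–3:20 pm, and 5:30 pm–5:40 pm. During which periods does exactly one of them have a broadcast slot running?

7:50 am–8:40 am, 9:30 am–11:40 am, 12:30 pm–1:20 pm, 1:30 pm–1:50 pm, 2:00 pm–2:30 pm, 3:20 pm–4:00 pm, 4:30 pm–5:20 pm, 5:30 pm–5:40 pm

Only in the first: 12:30 pm–1:20 pm, 3:20 pm–4:00 pm, 4:30 pm–5:20 pm.
Only in the second: 7:50 am–8:40 am, 9:30 am–11:40 am, 1:30 pm–1:50 pm, 2:00 pm–2:30 pm, 5:30 pm–5:40 pm.
Together these are the periods covered by exactly one.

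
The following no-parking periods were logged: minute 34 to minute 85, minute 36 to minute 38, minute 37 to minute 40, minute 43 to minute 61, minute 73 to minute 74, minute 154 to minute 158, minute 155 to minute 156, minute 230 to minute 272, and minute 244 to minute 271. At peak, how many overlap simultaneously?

At minute 37, 3 of the intervals are simultaneously active.
No point has more.

3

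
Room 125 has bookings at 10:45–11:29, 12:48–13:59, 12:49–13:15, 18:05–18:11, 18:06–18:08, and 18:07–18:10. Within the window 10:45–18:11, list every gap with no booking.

After merging, the occupied span is 10:45–11:29, 12:48–13:59, 18:05–18:11.
Gaps within 10:45–18:11: 11:29–12:48, 13:59–18:05.

11:29–12:48, 13:59–18:05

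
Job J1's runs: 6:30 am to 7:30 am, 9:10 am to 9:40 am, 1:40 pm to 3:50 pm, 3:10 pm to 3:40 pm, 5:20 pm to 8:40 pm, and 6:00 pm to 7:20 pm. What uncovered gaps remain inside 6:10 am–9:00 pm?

After merging, the occupied span is 6:30 am–7:30 am, 9:10 am–9:40 am, 1:40 pm–3:50 pm, 5:20 pm–8:40 pm.
Uncovered inside 6:10 am–9:00 pm: 6:10 am–6:30 am, 7:30 am–9:10 am, 9:40 am–1:40 pm, 3:50 pm–5:20 pm, 8:40 pm–9:00 pm.

6:10 am–6:30 am, 7:30 am–9:10 am, 9:40 am–1:40 pm, 3:50 pm–5:20 pm, 8:40 pm–9:00 pm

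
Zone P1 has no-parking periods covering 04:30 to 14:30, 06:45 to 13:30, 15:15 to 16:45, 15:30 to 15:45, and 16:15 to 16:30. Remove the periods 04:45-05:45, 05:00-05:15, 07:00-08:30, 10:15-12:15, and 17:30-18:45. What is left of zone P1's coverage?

04:30-04:45, 05:45-07:00, 08:30-10:15, 12:15-14:30, 15:15-16:45

A, merged: 04:30-14:30, 15:15-16:45.
B, merged: 04:45-05:45, 07:00-08:30, 10:15-12:15, 17:30-18:45.
04:30-14:30 with B removed leaves 04:30-04:45, 05:45-07:00, 08:30-10:15, 12:15-14:30.
15:15-16:45 is untouched.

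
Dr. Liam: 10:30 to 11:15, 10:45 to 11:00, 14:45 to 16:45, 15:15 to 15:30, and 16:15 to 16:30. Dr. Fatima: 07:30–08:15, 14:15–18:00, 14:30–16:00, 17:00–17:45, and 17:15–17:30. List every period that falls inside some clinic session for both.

14:45-16:45

First set merges to 10:30-11:15, 14:45-16:45.
Second set merges to 07:30-08:15, 14:15-18:00.
10:30-11:15 meets no B interval.
14:45-16:45 ∩ B → 14:45-16:45.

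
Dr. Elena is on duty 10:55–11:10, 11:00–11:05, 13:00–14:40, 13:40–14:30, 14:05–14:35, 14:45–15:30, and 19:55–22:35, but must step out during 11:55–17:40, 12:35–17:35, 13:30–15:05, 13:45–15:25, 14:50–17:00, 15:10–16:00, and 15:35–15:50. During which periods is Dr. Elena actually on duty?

A, merged: 10:55-11:10, 13:00-14:40, 14:45-15:30, 19:55-22:35.
B, merged: 11:55-17:40.
10:55-11:10: no B overlap → unchanged.
13:00-14:40: fully covered by B → removed.
14:45-15:30: fully covered by B → removed.
19:55-22:35: no B overlap → unchanged.

10:55-11:10, 19:55-22:35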